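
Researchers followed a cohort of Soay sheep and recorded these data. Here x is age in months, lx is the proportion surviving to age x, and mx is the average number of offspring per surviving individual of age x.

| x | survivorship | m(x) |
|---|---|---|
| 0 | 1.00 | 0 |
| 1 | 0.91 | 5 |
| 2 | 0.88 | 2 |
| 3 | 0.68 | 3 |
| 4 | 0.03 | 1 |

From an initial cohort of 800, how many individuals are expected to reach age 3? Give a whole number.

Expected survivors = N0 · l_3 = 800 × 0.68 = 544 → 544

544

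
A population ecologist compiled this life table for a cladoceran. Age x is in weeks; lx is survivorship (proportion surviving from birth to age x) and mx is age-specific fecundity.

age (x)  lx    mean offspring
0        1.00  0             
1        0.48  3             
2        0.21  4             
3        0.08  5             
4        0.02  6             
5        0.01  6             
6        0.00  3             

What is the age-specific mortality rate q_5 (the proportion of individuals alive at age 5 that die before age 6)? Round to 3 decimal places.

1.000

q_5 = (l_5 − l_6) / l_5 = (0.01 − 0) / 0.01
     = 0.01 / 0.01 = 1 → 1.000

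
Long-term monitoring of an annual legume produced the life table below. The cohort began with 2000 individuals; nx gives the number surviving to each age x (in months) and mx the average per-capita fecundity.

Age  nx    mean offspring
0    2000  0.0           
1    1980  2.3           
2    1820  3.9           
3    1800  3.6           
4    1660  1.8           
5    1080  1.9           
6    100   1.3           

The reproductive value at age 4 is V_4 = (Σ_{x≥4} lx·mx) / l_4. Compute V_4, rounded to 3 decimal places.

lx = nx/n0 = nx/2000: 1, 0.99, 0.91, 0.9, 0.83, 0.54, 0.05
lx·mx for x ≥ 4: 1.494, 1.026, 0.065 → sum = 2.585
V_4 = 2.585 / l_4 = 2.585 / 0.83 = 3.114458… → 3.114

3.114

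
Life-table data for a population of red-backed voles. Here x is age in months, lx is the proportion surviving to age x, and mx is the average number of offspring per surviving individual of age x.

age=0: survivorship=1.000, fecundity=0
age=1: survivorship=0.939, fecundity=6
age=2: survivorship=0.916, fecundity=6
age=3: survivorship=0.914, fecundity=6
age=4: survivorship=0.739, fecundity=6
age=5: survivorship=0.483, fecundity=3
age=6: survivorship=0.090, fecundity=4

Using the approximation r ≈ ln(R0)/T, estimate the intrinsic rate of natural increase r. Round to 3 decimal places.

1.188

R0 = Σ lx·mx = 0 + 5.634 + 5.496 + 5.484 + 4.434 + 1.449 + 0.36 = 22.857
Σ x·lx·mx = 60.219; T = 60.219/22.857 = 2.6346…
r ≈ ln(R0)/T = ln(22.857)/2.6346… = 1.18776… → 1.188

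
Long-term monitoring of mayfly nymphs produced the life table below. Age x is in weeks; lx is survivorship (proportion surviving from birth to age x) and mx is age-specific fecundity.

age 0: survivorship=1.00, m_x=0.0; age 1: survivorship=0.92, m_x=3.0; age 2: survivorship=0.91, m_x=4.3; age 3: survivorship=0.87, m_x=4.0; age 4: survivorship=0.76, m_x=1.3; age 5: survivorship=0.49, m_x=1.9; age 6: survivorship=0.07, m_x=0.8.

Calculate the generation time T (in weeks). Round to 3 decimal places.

2.471

lx·mx: 0, 2.76, 3.913, 3.48, 0.988, 0.931, 0.056 → R0 = 12.128
x·lx·mx: 0, 2.76, 7.826, 10.44, 3.952, 4.655, 0.336 → Σ = 29.969
T = 29.969 / 12.128 = 2.471059… → 2.471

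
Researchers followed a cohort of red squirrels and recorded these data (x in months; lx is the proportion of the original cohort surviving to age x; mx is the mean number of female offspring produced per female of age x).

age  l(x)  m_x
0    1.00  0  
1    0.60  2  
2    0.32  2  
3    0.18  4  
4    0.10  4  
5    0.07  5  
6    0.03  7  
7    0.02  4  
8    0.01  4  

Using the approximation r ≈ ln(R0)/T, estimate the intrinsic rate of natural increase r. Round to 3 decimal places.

R0 = Σ lx·mx = 0 + 1.2 + 0.64 + 0.72 + 0.4 + 0.35 + 0.21 + 0.08 + 0.04 = 3.64
Σ x·lx·mx = 10.13; T = 10.13/3.64 = 2.78297…
r ≈ ln(R0)/T = ln(3.64)/2.78297… = 0.46425… → 0.464

0.464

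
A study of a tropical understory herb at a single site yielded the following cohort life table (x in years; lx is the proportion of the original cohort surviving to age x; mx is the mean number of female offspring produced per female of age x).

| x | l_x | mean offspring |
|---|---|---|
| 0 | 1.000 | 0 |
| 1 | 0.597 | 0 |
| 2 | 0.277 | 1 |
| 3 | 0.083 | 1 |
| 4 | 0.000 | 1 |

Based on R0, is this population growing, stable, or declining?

R0 = Σ lx·mx = 0 + 0 + 0.277 + 0.083 + 0 = 0.36
R0 < 1, so the population is declining.

declining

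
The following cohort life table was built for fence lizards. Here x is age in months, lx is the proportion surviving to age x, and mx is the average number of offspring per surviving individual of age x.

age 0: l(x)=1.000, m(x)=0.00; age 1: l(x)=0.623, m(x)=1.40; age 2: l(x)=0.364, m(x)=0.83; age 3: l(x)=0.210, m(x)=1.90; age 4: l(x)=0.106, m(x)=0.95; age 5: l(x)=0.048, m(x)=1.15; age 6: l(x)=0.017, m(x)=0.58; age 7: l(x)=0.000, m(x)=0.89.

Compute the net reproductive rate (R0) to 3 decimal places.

lx·mx by age: 0, 0.8722, 0.30212, 0.399, 0.1007, 0.0552, 0.00986, 0
R0 = Σ lx·mx = 1.73908 → 1.739

1.739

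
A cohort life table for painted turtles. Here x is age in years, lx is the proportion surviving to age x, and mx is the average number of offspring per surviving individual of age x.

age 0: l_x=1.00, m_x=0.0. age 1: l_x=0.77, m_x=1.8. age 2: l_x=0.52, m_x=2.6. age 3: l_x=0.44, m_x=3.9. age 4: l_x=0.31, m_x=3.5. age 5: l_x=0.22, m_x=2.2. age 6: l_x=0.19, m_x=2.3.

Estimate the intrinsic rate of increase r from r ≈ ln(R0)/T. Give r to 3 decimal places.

R0 = Σ lx·mx = 0 + 1.386 + 1.352 + 1.716 + 1.085 + 0.484 + 0.437 = 6.46
Σ x·lx·mx = 18.62; T = 18.62/6.46 = 2.88235…
r ≈ ln(R0)/T = ln(6.46)/2.88235… = 0.64726… → 0.647

0.647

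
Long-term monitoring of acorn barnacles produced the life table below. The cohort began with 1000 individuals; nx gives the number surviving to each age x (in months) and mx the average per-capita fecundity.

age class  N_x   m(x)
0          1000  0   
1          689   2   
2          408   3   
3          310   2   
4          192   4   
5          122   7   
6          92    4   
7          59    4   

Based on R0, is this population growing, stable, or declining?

growing

lx = nx/n0 = nx/1000: 1, 0.689, 0.408, 0.31, 0.192, 0.122, 0.092, 0.059
R0 = Σ lx·mx = 0 + 1.378 + 1.224 + 0.62 + 0.768 + 0.854 + 0.368 + 0.236 = 5.448
R0 > 1, so the population is growing.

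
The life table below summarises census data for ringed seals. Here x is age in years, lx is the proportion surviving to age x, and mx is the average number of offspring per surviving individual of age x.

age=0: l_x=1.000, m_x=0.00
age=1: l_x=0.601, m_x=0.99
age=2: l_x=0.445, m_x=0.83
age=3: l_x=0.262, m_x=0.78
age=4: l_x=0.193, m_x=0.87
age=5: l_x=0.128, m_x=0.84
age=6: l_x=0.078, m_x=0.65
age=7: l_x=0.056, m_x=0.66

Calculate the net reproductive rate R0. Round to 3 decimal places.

lx·mx by age: 0, 0.59499, 0.36935, 0.20436, 0.16791, 0.10752, 0.0507, 0.03696
R0 = Σ lx·mx = 1.53179 → 1.532

1.532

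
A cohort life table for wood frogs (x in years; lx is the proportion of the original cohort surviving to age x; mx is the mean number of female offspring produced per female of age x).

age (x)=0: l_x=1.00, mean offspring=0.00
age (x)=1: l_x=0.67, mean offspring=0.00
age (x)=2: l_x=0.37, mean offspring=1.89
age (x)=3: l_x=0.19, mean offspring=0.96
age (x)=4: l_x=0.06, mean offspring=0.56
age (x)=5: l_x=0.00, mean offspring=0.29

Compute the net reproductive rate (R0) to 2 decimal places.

lx·mx by age: 0, 0, 0.6993, 0.1824, 0.0336, 0
R0 = Σ lx·mx = 0.9153 → 0.92

0.92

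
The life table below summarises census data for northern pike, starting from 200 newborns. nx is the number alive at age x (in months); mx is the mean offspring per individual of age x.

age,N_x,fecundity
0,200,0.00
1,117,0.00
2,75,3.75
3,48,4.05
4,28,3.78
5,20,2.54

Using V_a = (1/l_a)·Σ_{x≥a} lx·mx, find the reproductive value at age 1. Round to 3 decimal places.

lx = nx/n0 = nx/200: 1, 0.585, 0.375, 0.24, 0.14, 0.1
lx·mx for x ≥ 1: 0, 1.40625, 0.972, 0.5292, 0.254 → sum = 3.16145
V_1 = 3.16145 / l_1 = 3.16145 / 0.585 = 5.404188… → 5.404

5.404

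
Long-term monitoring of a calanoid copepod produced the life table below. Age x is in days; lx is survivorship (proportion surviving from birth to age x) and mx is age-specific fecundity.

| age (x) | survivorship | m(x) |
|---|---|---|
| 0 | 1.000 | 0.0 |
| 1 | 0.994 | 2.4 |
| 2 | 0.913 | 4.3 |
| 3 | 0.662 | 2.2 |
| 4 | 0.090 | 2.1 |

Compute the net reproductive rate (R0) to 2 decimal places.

lx·mx by age: 0, 2.3856, 3.9259, 1.4564, 0.189
R0 = Σ lx·mx = 7.9569 → 7.96

7.96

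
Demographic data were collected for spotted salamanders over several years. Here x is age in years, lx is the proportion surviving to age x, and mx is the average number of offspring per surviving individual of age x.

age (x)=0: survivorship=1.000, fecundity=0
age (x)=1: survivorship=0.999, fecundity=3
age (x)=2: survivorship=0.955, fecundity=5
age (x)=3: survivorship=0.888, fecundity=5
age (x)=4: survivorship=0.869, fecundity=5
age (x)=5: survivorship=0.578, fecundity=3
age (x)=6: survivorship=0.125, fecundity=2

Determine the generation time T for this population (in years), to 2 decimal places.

lx·mx: 0, 2.997, 4.775, 4.44, 4.345, 1.734, 0.25 → R0 = 18.541
x·lx·mx: 0, 2.997, 9.55, 13.32, 17.38, 8.67, 1.5 → Σ = 53.417
T = 53.417 / 18.541 = 2.88102… → 2.88

2.88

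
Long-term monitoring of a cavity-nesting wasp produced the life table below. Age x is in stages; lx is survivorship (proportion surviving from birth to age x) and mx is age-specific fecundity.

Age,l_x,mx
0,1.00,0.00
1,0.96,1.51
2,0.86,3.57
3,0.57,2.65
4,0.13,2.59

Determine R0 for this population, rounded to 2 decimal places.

6.37

lx·mx by age: 0, 1.4496, 3.0702, 1.5105, 0.3367
R0 = Σ lx·mx = 6.367 → 6.37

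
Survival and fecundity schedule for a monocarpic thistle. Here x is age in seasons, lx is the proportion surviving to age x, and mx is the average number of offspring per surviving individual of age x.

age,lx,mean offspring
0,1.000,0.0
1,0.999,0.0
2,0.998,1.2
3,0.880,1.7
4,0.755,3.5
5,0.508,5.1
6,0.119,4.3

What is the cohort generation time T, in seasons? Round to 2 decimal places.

3.97

lx·mx: 0, 0, 1.1976, 1.496, 2.6425, 2.5908, 0.5117 → R0 = 8.4386
x·lx·mx: 0, 0, 2.3952, 4.488, 10.57, 12.954, 3.0702 → Σ = 33.4774
T = 33.4774 / 8.4386 = 3.967175… → 3.97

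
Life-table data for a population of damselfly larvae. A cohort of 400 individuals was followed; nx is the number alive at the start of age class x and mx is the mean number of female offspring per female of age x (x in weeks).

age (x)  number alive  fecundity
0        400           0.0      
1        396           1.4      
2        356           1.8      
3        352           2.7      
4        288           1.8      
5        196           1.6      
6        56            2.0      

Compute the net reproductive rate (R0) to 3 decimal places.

lx = nx/n0 = nx/400: 1, 0.99, 0.89, 0.88, 0.72, 0.49, 0.14
lx·mx by age: 0, 1.386, 1.602, 2.376, 1.296, 0.784, 0.28
R0 = Σ lx·mx = 7.724 → 7.724

7.724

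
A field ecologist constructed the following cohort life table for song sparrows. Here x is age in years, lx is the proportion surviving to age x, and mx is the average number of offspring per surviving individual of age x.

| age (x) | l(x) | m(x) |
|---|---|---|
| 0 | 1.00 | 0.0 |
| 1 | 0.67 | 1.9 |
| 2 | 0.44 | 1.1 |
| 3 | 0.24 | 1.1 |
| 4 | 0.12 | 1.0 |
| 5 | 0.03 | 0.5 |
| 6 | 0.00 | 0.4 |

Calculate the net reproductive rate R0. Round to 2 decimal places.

2.16

lx·mx by age: 0, 1.273, 0.484, 0.264, 0.12, 0.015, 0
R0 = Σ lx·mx = 2.156 → 2.16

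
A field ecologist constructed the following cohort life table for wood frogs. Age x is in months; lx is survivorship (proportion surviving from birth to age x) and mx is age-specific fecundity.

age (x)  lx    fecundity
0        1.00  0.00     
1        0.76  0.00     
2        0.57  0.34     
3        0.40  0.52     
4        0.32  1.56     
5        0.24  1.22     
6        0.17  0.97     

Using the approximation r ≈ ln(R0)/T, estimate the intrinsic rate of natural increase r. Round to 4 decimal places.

0.0763

R0 = Σ lx·mx = 0 + 0 + 0.1938 + 0.208 + 0.4992 + 0.2928 + 0.1649 = 1.3587
Σ x·lx·mx = 5.4618; T = 5.4618/1.3587 = 4.01987…
r ≈ ln(R0)/T = ln(1.3587)/4.01987… = 0.076253… → 0.0763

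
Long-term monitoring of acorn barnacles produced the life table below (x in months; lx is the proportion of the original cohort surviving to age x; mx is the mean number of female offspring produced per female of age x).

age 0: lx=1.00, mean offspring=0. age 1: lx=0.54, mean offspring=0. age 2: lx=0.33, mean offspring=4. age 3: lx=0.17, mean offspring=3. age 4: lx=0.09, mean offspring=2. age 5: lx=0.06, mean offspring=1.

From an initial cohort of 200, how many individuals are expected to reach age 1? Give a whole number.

Expected survivors = N0 · l_1 = 200 × 0.54 = 108 → 108

108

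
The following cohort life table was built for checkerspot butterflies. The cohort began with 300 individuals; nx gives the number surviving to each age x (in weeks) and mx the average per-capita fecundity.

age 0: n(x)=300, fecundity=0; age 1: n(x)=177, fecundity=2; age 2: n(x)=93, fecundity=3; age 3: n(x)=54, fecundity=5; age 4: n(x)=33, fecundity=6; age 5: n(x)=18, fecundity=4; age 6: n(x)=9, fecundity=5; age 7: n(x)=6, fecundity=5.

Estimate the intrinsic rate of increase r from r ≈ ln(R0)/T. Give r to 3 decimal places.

0.530

lx = nx/n0 = nx/300: 1, 0.59, 0.31, 0.18, 0.11, 0.06, 0.03, 0.02
R0 = Σ lx·mx = 0 + 1.18 + 0.93 + 0.9 + 0.66 + 0.24 + 0.15 + 0.1 = 4.16
Σ x·lx·mx = 11.18; T = 11.18/4.16 = 2.6875
r ≈ ln(R0)/T = ln(4.16)/2.6875 = 0.53042… → 0.530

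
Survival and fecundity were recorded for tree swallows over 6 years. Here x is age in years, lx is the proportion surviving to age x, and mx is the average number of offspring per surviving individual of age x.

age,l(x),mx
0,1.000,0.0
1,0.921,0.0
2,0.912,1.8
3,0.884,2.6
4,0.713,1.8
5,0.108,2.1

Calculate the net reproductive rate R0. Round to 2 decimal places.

5.45

lx·mx by age: 0, 0, 1.6416, 2.2984, 1.2834, 0.2268
R0 = Σ lx·mx = 5.4502 → 5.45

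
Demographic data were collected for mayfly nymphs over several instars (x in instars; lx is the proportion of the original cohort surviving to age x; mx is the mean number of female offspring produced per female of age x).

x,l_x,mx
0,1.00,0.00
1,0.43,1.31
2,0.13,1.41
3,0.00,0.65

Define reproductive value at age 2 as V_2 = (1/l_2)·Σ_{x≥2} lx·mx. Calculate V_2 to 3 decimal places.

1.410

lx·mx for x ≥ 2: 0.1833, 0 → sum = 0.1833
V_2 = 0.1833 / l_2 = 0.1833 / 0.13 = 1.41 → 1.410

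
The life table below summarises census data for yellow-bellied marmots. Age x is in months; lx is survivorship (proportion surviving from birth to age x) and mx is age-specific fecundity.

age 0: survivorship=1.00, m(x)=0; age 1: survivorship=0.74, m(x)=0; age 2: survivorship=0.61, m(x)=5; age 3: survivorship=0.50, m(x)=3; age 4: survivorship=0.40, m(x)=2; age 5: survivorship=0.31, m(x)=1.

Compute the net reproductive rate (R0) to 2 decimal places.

5.66

lx·mx by age: 0, 0, 3.05, 1.5, 0.8, 0.31
R0 = Σ lx·mx = 5.66 → 5.66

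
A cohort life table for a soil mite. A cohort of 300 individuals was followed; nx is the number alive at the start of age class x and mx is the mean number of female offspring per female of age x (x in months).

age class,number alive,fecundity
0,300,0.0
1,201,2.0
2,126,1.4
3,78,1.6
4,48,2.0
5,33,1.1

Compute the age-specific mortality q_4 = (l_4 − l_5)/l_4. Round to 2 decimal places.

lx = nx/n0 = nx/300: 1, 0.67, 0.42, 0.26, 0.16, 0.11
q_4 = (l_4 − l_5) / l_4 = (0.16 − 0.11) / 0.16
     = 0.05 / 0.16 = 0.3125 → 0.31

0.31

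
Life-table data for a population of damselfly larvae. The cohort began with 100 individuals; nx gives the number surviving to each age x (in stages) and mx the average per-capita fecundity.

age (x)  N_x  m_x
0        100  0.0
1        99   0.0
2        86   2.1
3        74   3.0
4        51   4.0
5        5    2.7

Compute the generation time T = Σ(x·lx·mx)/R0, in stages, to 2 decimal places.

3.08

lx = nx/n0 = nx/100: 1, 0.99, 0.86, 0.74, 0.51, 0.05
lx·mx: 0, 0, 1.806, 2.22, 2.04, 0.135 → R0 = 6.201
x·lx·mx: 0, 0, 3.612, 6.66, 8.16, 0.675 → Σ = 19.107
T = 19.107 / 6.201 = 3.081277… → 3.08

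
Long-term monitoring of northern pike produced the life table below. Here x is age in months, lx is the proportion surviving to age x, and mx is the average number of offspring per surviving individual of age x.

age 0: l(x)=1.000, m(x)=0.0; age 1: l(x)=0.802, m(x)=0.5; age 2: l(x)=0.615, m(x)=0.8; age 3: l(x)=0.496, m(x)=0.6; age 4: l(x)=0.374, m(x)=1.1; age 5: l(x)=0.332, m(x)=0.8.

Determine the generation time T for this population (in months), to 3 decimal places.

2.812

lx·mx: 0, 0.401, 0.492, 0.2976, 0.4114, 0.2656 → R0 = 1.8676
x·lx·mx: 0, 0.401, 0.984, 0.8928, 1.6456, 1.328 → Σ = 5.2514
T = 5.2514 / 1.8676 = 2.811844… → 2.812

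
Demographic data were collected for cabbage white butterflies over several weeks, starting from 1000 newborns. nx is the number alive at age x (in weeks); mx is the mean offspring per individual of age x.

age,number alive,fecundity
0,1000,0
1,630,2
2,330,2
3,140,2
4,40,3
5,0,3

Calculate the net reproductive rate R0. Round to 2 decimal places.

lx = nx/n0 = nx/1000: 1, 0.63, 0.33, 0.14, 0.04, 0
lx·mx by age: 0, 1.26, 0.66, 0.28, 0.12, 0
R0 = Σ lx·mx = 2.32 → 2.32

2.32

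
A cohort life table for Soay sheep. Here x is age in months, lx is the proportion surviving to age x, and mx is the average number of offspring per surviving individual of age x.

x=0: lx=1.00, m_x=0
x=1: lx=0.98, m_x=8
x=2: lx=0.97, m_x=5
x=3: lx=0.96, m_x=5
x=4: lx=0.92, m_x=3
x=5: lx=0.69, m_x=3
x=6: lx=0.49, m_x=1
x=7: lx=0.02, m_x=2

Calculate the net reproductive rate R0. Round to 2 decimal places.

22.85

lx·mx by age: 0, 7.84, 4.85, 4.8, 2.76, 2.07, 0.49, 0.04
R0 = Σ lx·mx = 22.85 → 22.85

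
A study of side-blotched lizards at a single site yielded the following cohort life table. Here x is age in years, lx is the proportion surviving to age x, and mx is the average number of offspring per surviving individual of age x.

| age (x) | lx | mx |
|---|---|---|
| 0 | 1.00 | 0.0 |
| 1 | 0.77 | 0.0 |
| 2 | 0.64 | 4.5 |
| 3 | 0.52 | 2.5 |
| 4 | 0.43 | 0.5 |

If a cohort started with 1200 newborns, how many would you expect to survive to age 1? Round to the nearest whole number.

924

Expected survivors = N0 · l_1 = 1200 × 0.77 = 924 → 924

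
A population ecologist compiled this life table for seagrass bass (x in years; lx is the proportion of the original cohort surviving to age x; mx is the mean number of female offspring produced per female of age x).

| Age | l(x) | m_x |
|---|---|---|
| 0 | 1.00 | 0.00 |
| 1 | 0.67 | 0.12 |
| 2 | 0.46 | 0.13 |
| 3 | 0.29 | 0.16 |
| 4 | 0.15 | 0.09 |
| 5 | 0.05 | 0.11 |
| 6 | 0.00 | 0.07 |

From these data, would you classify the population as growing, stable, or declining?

declining

R0 = Σ lx·mx = 0 + 0.0804 + 0.0598 + 0.0464 + 0.0135 + 0.0055 + 0 = 0.2056
R0 < 1, so the population is declining.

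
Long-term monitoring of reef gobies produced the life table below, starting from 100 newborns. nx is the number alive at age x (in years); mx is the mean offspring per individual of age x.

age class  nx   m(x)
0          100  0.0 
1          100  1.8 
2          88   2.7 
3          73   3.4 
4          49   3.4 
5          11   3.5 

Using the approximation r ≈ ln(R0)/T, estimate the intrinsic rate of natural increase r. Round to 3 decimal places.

0.835

lx = nx/n0 = nx/100: 1, 1, 0.88, 0.73, 0.49, 0.11
R0 = Σ lx·mx = 0 + 1.8 + 2.376 + 2.482 + 1.666 + 0.385 = 8.709
Σ x·lx·mx = 22.587; T = 22.587/8.709 = 2.59352…
r ≈ ln(R0)/T = ln(8.709)/2.59352… = 0.83452… → 0.835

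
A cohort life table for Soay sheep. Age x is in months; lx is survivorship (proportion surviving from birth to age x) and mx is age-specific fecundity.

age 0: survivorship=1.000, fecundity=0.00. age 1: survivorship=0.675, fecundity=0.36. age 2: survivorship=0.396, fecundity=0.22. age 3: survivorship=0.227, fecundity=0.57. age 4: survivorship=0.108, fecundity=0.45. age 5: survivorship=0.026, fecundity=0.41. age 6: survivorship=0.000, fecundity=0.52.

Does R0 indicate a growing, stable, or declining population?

declining

R0 = Σ lx·mx = 0 + 0.243 + 0.08712 + 0.12939 + 0.0486 + 0.01066 + 0 = 0.51877
R0 < 1, so the population is declining.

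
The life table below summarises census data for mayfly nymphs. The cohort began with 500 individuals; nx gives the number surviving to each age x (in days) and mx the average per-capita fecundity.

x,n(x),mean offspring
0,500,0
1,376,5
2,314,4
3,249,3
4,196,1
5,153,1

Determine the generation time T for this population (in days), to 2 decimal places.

1.93

lx = nx/n0 = nx/500: 1, 0.752, 0.628, 0.498, 0.392, 0.306
lx·mx: 0, 3.76, 2.512, 1.494, 0.392, 0.306 → R0 = 8.464
x·lx·mx: 0, 3.76, 5.024, 4.482, 1.568, 1.53 → Σ = 16.364
T = 16.364 / 8.464 = 1.933365… → 1.93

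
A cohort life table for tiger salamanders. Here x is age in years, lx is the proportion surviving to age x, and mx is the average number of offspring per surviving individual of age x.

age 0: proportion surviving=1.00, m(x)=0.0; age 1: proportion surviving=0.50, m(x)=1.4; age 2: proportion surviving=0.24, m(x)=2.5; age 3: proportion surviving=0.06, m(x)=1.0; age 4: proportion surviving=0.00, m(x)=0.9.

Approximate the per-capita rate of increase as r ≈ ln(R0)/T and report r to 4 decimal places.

0.2010

R0 = Σ lx·mx = 0 + 0.7 + 0.6 + 0.06 + 0 = 1.36
Σ x·lx·mx = 2.08; T = 2.08/1.36 = 1.52941…
r ≈ ln(R0)/T = ln(1.36)/1.52941… = 0.201048… → 0.2010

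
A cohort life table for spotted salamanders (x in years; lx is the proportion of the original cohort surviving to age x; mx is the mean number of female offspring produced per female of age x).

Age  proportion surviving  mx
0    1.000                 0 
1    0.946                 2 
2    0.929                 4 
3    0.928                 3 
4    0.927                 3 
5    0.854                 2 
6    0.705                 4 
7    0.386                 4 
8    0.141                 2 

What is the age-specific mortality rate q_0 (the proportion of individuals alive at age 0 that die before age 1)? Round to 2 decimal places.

q_0 = (l_0 − l_1) / l_0 = (1 − 0.946) / 1
     = 0.054 / 1 = 0.054 → 0.05

0.05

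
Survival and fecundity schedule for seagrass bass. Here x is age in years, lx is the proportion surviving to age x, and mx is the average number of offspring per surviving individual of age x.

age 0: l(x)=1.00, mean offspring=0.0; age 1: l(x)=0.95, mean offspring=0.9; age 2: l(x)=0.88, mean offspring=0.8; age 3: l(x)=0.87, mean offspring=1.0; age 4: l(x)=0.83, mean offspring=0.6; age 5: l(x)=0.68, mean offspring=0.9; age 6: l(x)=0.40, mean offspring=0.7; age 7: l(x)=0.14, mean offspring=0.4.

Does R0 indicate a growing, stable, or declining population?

growing

R0 = Σ lx·mx = 0 + 0.855 + 0.704 + 0.87 + 0.498 + 0.612 + 0.28 + 0.056 = 3.875
R0 > 1, so the population is growing.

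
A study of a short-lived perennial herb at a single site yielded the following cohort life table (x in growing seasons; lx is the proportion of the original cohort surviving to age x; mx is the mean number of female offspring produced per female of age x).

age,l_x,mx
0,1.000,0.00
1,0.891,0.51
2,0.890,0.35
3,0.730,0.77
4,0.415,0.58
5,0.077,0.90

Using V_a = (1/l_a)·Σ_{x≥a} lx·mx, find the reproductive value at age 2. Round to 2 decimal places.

1.33

lx·mx for x ≥ 2: 0.3115, 0.5621, 0.2407, 0.0693 → sum = 1.1836
V_2 = 1.1836 / l_2 = 1.1836 / 0.89 = 1.329888… → 1.33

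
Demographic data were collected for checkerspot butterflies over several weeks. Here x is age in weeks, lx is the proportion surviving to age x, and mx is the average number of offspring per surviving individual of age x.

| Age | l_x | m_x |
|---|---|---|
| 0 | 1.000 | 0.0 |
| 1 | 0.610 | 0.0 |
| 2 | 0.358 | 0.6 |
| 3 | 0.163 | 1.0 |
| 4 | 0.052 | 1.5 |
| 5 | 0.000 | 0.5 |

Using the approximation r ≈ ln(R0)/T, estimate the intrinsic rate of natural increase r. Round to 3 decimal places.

-0.291

R0 = Σ lx·mx = 0 + 0 + 0.2148 + 0.163 + 0.078 + 0 = 0.4558
Σ x·lx·mx = 1.2306; T = 1.2306/0.4558 = 2.69987…
r ≈ ln(R0)/T = ln(0.4558)/2.69987… = -0.29101… → -0.291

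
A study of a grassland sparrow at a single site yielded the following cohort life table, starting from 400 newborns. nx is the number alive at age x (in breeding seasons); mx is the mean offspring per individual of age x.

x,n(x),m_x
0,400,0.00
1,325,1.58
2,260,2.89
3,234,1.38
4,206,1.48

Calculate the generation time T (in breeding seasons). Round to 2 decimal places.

2.22

lx = nx/n0 = nx/400: 1, 0.8125, 0.65, 0.585, 0.515
lx·mx: 0, 1.28375, 1.8785, 0.8073, 0.7622 → R0 = 4.73175
x·lx·mx: 0, 1.28375, 3.757, 2.4219, 3.0488 → Σ = 10.51145
T = 10.51145 / 4.73175 = 2.221472… → 2.22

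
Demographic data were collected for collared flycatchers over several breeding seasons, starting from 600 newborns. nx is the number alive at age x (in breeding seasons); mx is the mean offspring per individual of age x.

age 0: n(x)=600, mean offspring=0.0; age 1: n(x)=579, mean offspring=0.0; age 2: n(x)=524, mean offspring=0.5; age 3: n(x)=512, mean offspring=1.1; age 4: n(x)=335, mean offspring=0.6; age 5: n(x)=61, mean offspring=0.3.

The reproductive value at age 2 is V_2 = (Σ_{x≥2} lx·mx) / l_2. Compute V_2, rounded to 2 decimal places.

lx = nx/n0 = nx/600: 1, 0.965, 0.87333…, 0.85333…, 0.55833…, 0.10167…
lx·mx for x ≥ 2: 0.436667…, 0.938667…, 0.335…, 0.0305… → sum = 1.740833…
V_2 = 1.740833… / l_2 = 1.740833… / 0.873333… = 1.993321… → 1.99

1.99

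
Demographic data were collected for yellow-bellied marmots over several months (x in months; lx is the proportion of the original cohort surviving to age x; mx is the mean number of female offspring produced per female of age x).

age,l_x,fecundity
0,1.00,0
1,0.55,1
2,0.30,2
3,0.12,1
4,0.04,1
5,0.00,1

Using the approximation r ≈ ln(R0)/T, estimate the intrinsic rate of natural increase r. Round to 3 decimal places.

0.156

R0 = Σ lx·mx = 0 + 0.55 + 0.6 + 0.12 + 0.04 + 0 = 1.31
Σ x·lx·mx = 2.27; T = 2.27/1.31 = 1.73282…
r ≈ ln(R0)/T = ln(1.31)/1.73282… = 0.15583… → 0.156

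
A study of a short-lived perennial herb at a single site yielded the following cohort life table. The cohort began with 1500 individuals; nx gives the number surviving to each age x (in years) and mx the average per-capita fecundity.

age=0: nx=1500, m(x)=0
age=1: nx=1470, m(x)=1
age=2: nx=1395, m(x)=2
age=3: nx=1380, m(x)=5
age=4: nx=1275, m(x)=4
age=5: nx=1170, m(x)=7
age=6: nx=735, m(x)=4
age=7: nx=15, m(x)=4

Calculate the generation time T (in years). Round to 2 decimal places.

lx = nx/n0 = nx/1500: 1, 0.98, 0.93, 0.92, 0.85, 0.78, 0.49, 0.01
lx·mx: 0, 0.98, 1.86, 4.6, 3.4, 5.46, 1.96, 0.04 → R0 = 18.3
x·lx·mx: 0, 0.98, 3.72, 13.8, 13.6, 27.3, 11.76, 0.28 → Σ = 71.44
T = 71.44 / 18.3 = 3.903825… → 3.90

3.90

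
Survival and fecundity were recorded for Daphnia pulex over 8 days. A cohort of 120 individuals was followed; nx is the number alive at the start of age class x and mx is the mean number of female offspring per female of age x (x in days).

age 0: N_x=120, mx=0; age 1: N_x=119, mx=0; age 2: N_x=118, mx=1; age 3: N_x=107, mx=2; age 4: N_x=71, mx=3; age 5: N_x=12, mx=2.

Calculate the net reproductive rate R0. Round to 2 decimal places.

lx = nx/n0 = nx/120: 1, 0.99167…, 0.98333…, 0.89167…, 0.59167…, 0.1
lx·mx by age: 0, 0, 0.983333…, 1.783333…, 1.775…, 0.2
R0 = Σ lx·mx = 4.741667… → 4.74

4.74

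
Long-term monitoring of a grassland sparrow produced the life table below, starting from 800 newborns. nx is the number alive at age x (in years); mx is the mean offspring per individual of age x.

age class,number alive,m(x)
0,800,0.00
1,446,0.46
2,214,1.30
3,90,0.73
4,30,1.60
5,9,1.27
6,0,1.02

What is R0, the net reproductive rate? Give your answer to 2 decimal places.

lx = nx/n0 = nx/800: 1, 0.5575, 0.2675, 0.1125, 0.0375, 0.01125, 0
lx·mx by age: 0, 0.25645, 0.34775, 0.082125, 0.06, 0.014288…, 0
R0 = Σ lx·mx = 0.760613… → 0.76

0.76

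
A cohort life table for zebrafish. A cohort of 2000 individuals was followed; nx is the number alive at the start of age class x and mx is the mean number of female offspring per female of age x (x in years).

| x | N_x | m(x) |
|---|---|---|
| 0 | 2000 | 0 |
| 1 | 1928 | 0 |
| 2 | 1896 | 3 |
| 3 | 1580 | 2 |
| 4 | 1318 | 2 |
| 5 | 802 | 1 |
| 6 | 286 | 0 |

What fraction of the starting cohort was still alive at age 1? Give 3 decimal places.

l_1 = n_1/n_0 = 1928/2000 = 0.964 → 0.964

0.964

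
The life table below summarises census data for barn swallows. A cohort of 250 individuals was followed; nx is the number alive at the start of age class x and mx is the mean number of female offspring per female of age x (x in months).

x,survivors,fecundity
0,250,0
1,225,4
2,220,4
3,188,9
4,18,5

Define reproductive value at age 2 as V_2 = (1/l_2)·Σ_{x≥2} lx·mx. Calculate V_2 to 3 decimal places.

lx = nx/n0 = nx/250: 1, 0.9, 0.88, 0.752, 0.072
lx·mx for x ≥ 2: 3.52, 6.768, 0.36 → sum = 10.648
V_2 = 10.648 / l_2 = 10.648 / 0.88 = 12.1 → 12.100

12.100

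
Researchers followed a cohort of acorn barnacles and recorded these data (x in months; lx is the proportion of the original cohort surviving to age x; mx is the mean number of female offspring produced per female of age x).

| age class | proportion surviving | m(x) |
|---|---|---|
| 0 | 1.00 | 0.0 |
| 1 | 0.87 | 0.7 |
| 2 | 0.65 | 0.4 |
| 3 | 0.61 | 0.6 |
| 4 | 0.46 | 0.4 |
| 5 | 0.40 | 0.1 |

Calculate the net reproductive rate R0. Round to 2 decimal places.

1.46

lx·mx by age: 0, 0.609, 0.26, 0.366, 0.184, 0.04
R0 = Σ lx·mx = 1.459 → 1.46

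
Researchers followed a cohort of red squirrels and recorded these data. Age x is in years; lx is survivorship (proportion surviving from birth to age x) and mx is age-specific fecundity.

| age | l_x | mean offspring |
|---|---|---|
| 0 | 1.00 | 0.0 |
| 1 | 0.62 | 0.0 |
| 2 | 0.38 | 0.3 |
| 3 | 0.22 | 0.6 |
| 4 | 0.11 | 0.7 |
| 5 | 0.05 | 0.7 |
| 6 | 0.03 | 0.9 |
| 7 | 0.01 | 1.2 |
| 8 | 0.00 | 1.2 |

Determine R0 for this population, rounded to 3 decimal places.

lx·mx by age: 0, 0, 0.114, 0.132, 0.077, 0.035, 0.027, 0.012, 0
R0 = Σ lx·mx = 0.397 → 0.397

0.397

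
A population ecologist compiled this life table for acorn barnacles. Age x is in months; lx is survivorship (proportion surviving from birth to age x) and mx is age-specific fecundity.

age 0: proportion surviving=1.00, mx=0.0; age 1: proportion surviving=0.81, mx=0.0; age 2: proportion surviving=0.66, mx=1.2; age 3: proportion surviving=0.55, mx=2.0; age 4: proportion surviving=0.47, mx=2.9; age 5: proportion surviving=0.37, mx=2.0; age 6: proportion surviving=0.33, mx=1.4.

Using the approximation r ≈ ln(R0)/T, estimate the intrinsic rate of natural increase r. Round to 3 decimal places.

R0 = Σ lx·mx = 0 + 0 + 0.792 + 1.1 + 1.363 + 0.74 + 0.462 = 4.457
Σ x·lx·mx = 16.808; T = 16.808/4.457 = 3.77115…
r ≈ ln(R0)/T = ln(4.457)/3.77115… = 0.39629… → 0.396

0.396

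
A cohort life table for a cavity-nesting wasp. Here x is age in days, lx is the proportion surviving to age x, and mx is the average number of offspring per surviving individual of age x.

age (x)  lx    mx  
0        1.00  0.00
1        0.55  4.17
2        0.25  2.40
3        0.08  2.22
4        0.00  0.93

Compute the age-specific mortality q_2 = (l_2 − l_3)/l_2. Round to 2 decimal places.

0.68

q_2 = (l_2 − l_3) / l_2 = (0.25 − 0.08) / 0.25
     = 0.17 / 0.25 = 0.68 → 0.68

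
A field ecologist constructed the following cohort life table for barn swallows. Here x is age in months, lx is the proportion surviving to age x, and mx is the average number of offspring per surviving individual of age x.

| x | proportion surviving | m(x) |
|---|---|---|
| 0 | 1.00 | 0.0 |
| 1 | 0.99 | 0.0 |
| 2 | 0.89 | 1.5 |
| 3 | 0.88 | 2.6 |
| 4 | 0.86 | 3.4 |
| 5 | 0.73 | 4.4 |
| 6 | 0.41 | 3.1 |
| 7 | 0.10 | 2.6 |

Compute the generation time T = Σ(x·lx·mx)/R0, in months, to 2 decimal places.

4.14

lx·mx: 0, 0, 1.335, 2.288, 2.924, 3.212, 1.271, 0.26 → R0 = 11.29
x·lx·mx: 0, 0, 2.67, 6.864, 11.696, 16.06, 7.626, 1.82 → Σ = 46.736
T = 46.736 / 11.29 = 4.139593… → 4.14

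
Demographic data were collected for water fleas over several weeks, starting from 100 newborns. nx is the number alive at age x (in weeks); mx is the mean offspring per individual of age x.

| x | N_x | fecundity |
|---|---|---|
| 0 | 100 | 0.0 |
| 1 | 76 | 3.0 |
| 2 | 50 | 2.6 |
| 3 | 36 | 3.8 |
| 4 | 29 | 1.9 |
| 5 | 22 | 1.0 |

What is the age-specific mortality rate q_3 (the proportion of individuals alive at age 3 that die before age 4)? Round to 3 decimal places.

0.194

lx = nx/n0 = nx/100: 1, 0.76, 0.5, 0.36, 0.29, 0.22
q_3 = (l_3 − l_4) / l_3 = (0.36 − 0.29) / 0.36
     = 0.07 / 0.36 = 0.194444… → 0.194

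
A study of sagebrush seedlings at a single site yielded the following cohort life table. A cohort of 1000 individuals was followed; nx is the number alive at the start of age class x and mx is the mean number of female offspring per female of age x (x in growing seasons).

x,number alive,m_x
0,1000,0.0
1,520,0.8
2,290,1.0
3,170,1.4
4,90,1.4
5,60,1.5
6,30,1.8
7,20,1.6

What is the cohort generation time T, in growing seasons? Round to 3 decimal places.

lx = nx/n0 = nx/1000: 1, 0.52, 0.29, 0.17, 0.09, 0.06, 0.03, 0.02
lx·mx: 0, 0.416, 0.29, 0.238, 0.126, 0.09, 0.054, 0.032 → R0 = 1.246
x·lx·mx: 0, 0.416, 0.58, 0.714, 0.504, 0.45, 0.324, 0.224 → Σ = 3.212
T = 3.212 / 1.246 = 2.577849… → 2.578

2.578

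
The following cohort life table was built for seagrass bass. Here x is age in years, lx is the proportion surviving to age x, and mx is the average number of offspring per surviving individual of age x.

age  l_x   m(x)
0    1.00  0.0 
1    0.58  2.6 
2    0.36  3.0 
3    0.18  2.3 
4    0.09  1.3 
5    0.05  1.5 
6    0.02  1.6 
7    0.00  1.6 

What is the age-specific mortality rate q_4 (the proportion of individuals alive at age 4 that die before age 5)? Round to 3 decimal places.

q_4 = (l_4 − l_5) / l_4 = (0.09 − 0.05) / 0.09
     = 0.04 / 0.09 = 0.444444… → 0.444

0.444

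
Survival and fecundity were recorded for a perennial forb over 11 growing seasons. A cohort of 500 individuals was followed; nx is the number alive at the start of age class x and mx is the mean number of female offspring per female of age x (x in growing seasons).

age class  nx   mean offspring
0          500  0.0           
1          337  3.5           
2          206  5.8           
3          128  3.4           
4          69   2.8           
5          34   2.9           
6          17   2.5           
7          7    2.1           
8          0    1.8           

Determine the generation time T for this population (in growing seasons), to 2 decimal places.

2.06

lx = nx/n0 = nx/500: 1, 0.674, 0.412, 0.256, 0.138, 0.068, 0.034, 0.014, 0
lx·mx: 0, 2.359, 2.3896, 0.8704, 0.3864, 0.1972, 0.085, 0.0294, 0 → R0 = 6.317
x·lx·mx: 0, 2.359, 4.7792, 2.6112, 1.5456, 0.986, 0.51, 0.2058, 0 → Σ = 12.9968
T = 12.9968 / 6.317 = 2.057432… → 2.06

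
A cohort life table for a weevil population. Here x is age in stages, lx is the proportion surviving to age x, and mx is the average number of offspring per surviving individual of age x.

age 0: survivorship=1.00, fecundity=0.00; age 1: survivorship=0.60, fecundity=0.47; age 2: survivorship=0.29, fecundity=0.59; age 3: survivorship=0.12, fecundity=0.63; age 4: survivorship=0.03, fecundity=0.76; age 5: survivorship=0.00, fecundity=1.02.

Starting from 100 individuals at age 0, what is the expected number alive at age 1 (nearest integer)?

60

Expected survivors = N0 · l_1 = 100 × 0.60 = 60 → 60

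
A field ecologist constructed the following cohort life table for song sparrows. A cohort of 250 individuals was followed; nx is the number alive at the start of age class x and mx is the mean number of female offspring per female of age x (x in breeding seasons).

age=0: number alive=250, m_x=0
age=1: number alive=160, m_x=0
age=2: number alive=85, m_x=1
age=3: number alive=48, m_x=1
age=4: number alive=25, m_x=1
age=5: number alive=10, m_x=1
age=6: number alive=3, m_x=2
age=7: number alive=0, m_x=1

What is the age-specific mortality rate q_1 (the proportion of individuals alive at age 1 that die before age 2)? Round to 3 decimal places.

lx = nx/n0 = nx/250: 1, 0.64, 0.34, 0.192, 0.1, 0.04, 0.012, 0
q_1 = (l_1 − l_2) / l_1 = (0.64 − 0.34) / 0.64
     = 0.3 / 0.64 = 0.46875 → 0.469

0.469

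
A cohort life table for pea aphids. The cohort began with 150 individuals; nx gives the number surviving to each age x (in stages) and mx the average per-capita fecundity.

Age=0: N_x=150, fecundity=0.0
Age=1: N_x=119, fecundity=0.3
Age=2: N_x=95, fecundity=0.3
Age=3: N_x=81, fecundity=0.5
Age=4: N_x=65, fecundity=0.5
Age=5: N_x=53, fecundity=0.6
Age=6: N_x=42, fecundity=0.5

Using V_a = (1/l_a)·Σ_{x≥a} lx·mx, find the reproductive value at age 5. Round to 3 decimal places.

0.996

lx = nx/n0 = nx/150: 1, 0.79333…, 0.63333…, 0.54, 0.43333…, 0.35333…, 0.28
lx·mx for x ≥ 5: 0.212…, 0.14 → sum = 0.352…
V_5 = 0.352… / l_5 = 0.352… / 0.353333… = 0.996226… → 0.996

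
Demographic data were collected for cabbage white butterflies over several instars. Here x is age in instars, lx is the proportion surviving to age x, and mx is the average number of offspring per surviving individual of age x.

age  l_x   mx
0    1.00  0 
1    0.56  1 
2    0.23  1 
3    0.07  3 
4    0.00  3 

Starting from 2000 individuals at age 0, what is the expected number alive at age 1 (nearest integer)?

Expected survivors = N0 · l_1 = 2000 × 0.56 = 1120 → 1120

1120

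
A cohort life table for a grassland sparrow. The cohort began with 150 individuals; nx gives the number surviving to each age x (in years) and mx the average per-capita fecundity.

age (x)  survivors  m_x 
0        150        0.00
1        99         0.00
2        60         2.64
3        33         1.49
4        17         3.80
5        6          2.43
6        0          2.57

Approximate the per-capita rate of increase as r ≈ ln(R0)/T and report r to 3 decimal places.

0.234

lx = nx/n0 = nx/150: 1, 0.66, 0.4, 0.22, 0.11333…, 0.04, 0
R0 = Σ lx·mx = 0 + 0 + 1.056 + 0.3278 + 0.43067… + 0.0972 + 0 = 1.911667…
Σ x·lx·mx = 5.304067…; T = 5.304067…/1.911667… = 2.77458…
r ≈ ln(R0)/T = ln(1.911667…)/2.77458… = 0.23354… → 0.234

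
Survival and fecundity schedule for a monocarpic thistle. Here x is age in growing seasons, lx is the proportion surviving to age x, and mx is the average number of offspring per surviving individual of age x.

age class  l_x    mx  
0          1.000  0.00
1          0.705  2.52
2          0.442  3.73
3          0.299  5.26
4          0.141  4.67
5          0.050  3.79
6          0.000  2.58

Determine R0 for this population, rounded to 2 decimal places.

lx·mx by age: 0, 1.7766, 1.64866, 1.57274, 0.65847, 0.1895, 0
R0 = Σ lx·mx = 5.84597 → 5.85

5.85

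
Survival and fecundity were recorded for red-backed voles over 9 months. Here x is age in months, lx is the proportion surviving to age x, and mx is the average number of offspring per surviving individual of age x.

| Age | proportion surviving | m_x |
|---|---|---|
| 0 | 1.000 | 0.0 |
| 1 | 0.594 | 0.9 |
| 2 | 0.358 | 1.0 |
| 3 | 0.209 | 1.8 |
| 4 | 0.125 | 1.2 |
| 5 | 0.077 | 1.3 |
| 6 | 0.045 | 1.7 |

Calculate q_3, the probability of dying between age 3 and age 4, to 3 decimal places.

0.402

q_3 = (l_3 − l_4) / l_3 = (0.209 − 0.125) / 0.209
     = 0.084 / 0.209 = 0.401914… → 0.402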